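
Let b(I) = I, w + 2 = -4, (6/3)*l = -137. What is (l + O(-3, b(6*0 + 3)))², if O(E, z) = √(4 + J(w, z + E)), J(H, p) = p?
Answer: 17689/4 ≈ 4422.3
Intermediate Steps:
l = -137/2 (l = (½)*(-137) = -137/2 ≈ -68.500)
w = -6 (w = -2 - 4 = -6)
O(E, z) = √(4 + E + z) (O(E, z) = √(4 + (z + E)) = √(4 + (E + z)) = √(4 + E + z))
(l + O(-3, b(6*0 + 3)))² = (-137/2 + √(4 - 3 + (6*0 + 3)))² = (-137/2 + √(4 - 3 + (0 + 3)))² = (-137/2 + √(4 - 3 + 3))² = (-137/2 + √4)² = (-137/2 + 2)² = (-133/2)² = 17689/4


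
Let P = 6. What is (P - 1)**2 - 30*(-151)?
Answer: 4555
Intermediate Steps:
(P - 1)**2 - 30*(-151) = (6 - 1)**2 - 30*(-151) = 5**2 + 4530 = 25 + 4530 = 4555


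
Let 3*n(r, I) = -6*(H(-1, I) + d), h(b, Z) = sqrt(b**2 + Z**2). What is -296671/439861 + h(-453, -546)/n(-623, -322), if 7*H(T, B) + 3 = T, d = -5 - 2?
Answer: -296671/439861 + 105*sqrt(2237)/106 ≈ 46.176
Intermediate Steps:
d = -7
H(T, B) = -3/7 + T/7
h(b, Z) = sqrt(Z**2 + b**2)
n(r, I) = 106/7 (n(r, I) = (-6*((-3/7 + (1/7)*(-1)) - 7))/3 = (-6*((-3/7 - 1/7) - 7))/3 = (-6*(-4/7 - 7))/3 = (-6*(-53/7))/3 = (1/3)*(318/7) = 106/7)
-296671/439861 + h(-453, -546)/n(-623, -322) = -296671/439861 + sqrt((-546)**2 + (-453)**2)/(106/7) = -296671*1/439861 + sqrt(298116 + 205209)*(7/106) = -296671/439861 + sqrt(503325)*(7/106) = -296671/439861 + (15*sqrt(2237))*(7/106) = -296671/439861 + 105*sqrt(2237)/106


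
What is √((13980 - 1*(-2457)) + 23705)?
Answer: √40142 ≈ 200.35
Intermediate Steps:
√((13980 - 1*(-2457)) + 23705) = √((13980 + 2457) + 23705) = √(16437 + 23705) = √40142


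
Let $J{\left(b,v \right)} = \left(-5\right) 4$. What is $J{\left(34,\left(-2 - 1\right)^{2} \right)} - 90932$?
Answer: $-90952$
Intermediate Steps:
$J{\left(b,v \right)} = -20$
$J{\left(34,\left(-2 - 1\right)^{2} \right)} - 90932 = -20 - 90932 = -90952$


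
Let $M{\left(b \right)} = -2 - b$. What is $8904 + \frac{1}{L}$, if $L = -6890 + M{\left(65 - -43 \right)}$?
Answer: $\frac{62327999}{7000} \approx 8904.0$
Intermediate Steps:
$L = -7000$ ($L = -6890 - \left(67 + 43\right) = -6890 - 110 = -7000$)
$8904 + \frac{1}{L} = 8904 + \frac{1}{-7000} = 8904 - \frac{1}{7000} = \frac{62327999}{7000}$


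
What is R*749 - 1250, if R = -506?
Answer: -380244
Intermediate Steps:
R*749 - 1250 = -506*749 - 1250 = -378994 - 1250 = -380244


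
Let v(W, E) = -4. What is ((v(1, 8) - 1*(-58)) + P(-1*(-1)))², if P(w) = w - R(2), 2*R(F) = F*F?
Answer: 2809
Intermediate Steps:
R(F) = F²/2 (R(F) = (F*F)/2 = F²/2)
P(w) = -2 + w (P(w) = w - 2²/2 = w - 4/2 = w - 1*2 = w - 2 = -2 + w)
((v(1, 8) - 1*(-58)) + P(-1*(-1)))² = ((-4 - 1*(-58)) + (-2 - 1*(-1)))² = ((-4 + 58) + (-2 + 1))² = (54 - 1)² = 53² = 2809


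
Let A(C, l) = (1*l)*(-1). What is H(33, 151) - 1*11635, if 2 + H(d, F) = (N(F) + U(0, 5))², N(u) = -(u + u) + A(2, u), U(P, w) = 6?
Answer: 188172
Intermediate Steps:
A(C, l) = -l (A(C, l) = l*(-1) = -l)
N(u) = -3*u (N(u) = -(u + u) - u = -2*u - u = -3*u)
H(d, F) = -2 + (6 - 3*F)² (H(d, F) = -2 + (-3*F + 6)² = -2 + (6 - 3*F)²)
H(33, 151) - 1*11635 = (-2 + 9*(2 - 1*151)²) - 1*11635 = (-2 + 9*(2 - 151)²) - 11635 = (-2 + 9*(-149)²) - 11635 = (-2 + 9*22201) - 11635 = (-2 + 199809) - 11635 = 199807 - 11635 = 188172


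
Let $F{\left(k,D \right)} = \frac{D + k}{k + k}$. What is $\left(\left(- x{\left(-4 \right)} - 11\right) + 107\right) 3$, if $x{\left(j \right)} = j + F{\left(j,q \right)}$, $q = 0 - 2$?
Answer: $\frac{1191}{4} \approx 297.75$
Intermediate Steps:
$q = -2$ ($q = 0 - 2 = -2$)
$F{\left(k,D \right)} = \frac{D + k}{2 k}$
$x{\left(j \right)} = j + \frac{-2 + j}{2 j}$
$\left(\left(- x{\left(-4 \right)} - 11\right) + 107\right) 3 = \left(\left(- (\frac{1}{2} - 4 - \frac{1}{-4}) - 11\right) + 107\right) 3 = \left(\left(- (\frac{1}{2} - 4 - - \frac{1}{4}) - 11\right) + 107\right) 3 = \left(\left(- (\frac{1}{2} - 4 + \frac{1}{4}) - 11\right) + 107\right) 3 = \left(\left(\left(-1\right) \left(- \frac{13}{4}\right) - 11\right) + 107\right) 3 = \left(\left(\frac{13}{4} - 11\right) + 107\right) 3 = \left(- \frac{31}{4} + 107\right) 3 = \frac{397}{4} \cdot 3 = \frac{1191}{4}$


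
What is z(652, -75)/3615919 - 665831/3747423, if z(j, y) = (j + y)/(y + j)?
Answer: -2407587216266/13550378026737 ≈ -0.17768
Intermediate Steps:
z(j, y) = 1 (z(j, y) = (j + y)/(j + y) = 1)
z(652, -75)/3615919 - 665831/3747423 = 1/3615919 - 665831/3747423 = -2407587216266/13550378026737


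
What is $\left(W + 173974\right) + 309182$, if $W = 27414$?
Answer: $510570$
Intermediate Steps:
$\left(W + 173974\right) + 309182 = \left(27414 + 173974\right) + 309182 = 201388 + 309182 = 510570$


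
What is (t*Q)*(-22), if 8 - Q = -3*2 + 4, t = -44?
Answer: 9680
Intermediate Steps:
Q = 10 (Q = 8 - (-3*2 + 4) = 8 - (-6 + 4) = 8 - 1*(-2) = 8 + 2 = 10)
(t*Q)*(-22) = -44*10*(-22) = -440*(-22) = 9680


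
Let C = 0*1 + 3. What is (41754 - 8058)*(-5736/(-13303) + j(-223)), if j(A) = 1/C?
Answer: 342699552/13303 ≈ 25761.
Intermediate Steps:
C = 3 (C = 0 + 3 = 3)
j(A) = ⅓ (j(A) = 1/3 = ⅓)
(41754 - 8058)*(-5736/(-13303) + j(-223)) = (41754 - 8058)*(-5736/(-13303) + ⅓) = 33696*(-5736*(-1/13303) + ⅓) = 33696*(5736/13303 + ⅓) = 33696*(30511/39909) = 342699552/13303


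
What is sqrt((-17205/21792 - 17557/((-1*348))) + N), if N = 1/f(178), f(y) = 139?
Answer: sqrt(23954315032955382)/21960888 ≈ 7.0476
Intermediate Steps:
N = 1/139 ≈ 0.0071942
sqrt((-17205/21792 - 17557/((-1*348))) + N) = sqrt((-17205/21792 - 17557/((-1*348))) + 1/139) = sqrt((-17205*1/21792 - 17557/(-348)) + 1/139) = sqrt((-5735/7264 - 17557*(-1/348)) + 1/139) = sqrt((-5735/7264 + 17557/348) + 1/139) = sqrt(31384567/631968 + 1/139) = sqrt(4363086781/87843552) = sqrt(23954315032955382)/21960888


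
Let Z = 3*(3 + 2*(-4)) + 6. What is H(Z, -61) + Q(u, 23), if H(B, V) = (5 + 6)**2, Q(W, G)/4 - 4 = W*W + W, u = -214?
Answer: 182465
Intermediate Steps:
Q(W, G) = 16 + 4*W + 4*W**2 (Q(W, G) = 16 + 4*(W*W + W) = 16 + 4*(W**2 + W) = 16 + 4*(W + W**2) = 16 + (4*W + 4*W**2) = 16 + 4*W + 4*W**2)
Z = -9 (Z = 3*(3 - 8) + 6 = 3*(-5) + 6 = -15 + 6 = -9)
H(B, V) = 121 (H(B, V) = 11**2 = 121)
H(Z, -61) + Q(u, 23) = 121 + (16 + 4*(-214) + 4*(-214)**2) = 121 + (16 - 856 + 4*45796) = 121 + (16 - 856 + 183184) = 121 + 182344 = 182465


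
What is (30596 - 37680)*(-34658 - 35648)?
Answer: 498047704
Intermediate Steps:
(30596 - 37680)*(-34658 - 35648) = -7084*(-70306) = 498047704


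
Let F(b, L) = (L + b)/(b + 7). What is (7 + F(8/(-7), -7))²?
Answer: 52900/1681 ≈ 31.469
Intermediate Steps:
F(b, L) = (L + b)/(7 + b)
(7 + F(8/(-7), -7))² = (7 + (-7 + 8/(-7))/(7 + 8/(-7)))² = (7 + (-7 + 8*(-⅐))/(7 + 8*(-⅐)))² = (7 + (-7 - 8/7)/(7 - 8/7))² = (7 - 57/7/(41/7))² = (7 + (7/41)*(-57/7))² = (7 - 57/41)² = (230/41)² = 52900/1681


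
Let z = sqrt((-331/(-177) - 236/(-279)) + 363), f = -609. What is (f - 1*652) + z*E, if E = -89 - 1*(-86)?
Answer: -1261 - 5*sqrt(440426858)/1829 ≈ -1318.4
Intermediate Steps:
E = -3 (E = -89 + 86 = -3)
z = 5*sqrt(440426858)/5487 (z = sqrt((-331*(-1/177) - 236*(-1/279)) + 363) = sqrt((331/177 + 236/279) + 363) = sqrt(44707/16461 + 363) = sqrt(6020050/16461) = 5*sqrt(440426858)/5487 ≈ 19.124)
(f - 1*652) + z*E = (-609 - 1*652) + (5*sqrt(440426858)/5487)*(-3) = (-609 - 652) - 5*sqrt(440426858)/1829 = -1261 - 5*sqrt(440426858)/1829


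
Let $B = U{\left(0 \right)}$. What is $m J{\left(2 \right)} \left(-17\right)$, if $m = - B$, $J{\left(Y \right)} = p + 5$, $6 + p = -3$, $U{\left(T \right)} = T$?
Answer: $0$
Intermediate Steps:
$p = -9$ ($p = -6 - 3 = -9$)
$B = 0$
$J{\left(Y \right)} = -4$ ($J{\left(Y \right)} = -9 + 5 = -4$)
$m = 0$ ($m = \left(-1\right) 0 = 0$)
$m J{\left(2 \right)} \left(-17\right) = 0 \left(-4\right) \left(-17\right) = 0 \left(-17\right) = 0$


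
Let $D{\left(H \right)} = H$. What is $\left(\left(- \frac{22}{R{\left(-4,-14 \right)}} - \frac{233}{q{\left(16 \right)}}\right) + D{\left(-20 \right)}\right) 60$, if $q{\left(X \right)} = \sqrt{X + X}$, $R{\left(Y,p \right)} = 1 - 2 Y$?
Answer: $- \frac{4040}{3} - \frac{3495 \sqrt{2}}{2} \approx -3818.0$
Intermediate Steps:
$q{\left(X \right)} = \sqrt{2} \sqrt{X}$ ($q{\left(X \right)} = \sqrt{2 X} = \sqrt{2} \sqrt{X}$)
$\left(\left(- \frac{22}{R{\left(-4,-14 \right)}} - \frac{233}{q{\left(16 \right)}}\right) + D{\left(-20 \right)}\right) 60 = \left(\left(- \frac{22}{1 - -8} - \frac{233}{\sqrt{2} \sqrt{16}}\right) - 20\right) 60 = \left(\left(- \frac{22}{1 + 8} - \frac{233}{\sqrt{2} \cdot 4}\right) - 20\right) 60 = \left(\left(- \frac{22}{9} - \frac{233}{4 \sqrt{2}}\right) - 20\right) 60 = \left(\left(\left(-22\right) \frac{1}{9} - 233 \frac{\sqrt{2}}{8}\right) - 20\right) 60 = \left(\left(- \frac{22}{9} - \frac{233 \sqrt{2}}{8}\right) - 20\right) 60 = \left(- \frac{202}{9} - \frac{233 \sqrt{2}}{8}\right) 60 = - \frac{4040}{3} - \frac{3495 \sqrt{2}}{2}$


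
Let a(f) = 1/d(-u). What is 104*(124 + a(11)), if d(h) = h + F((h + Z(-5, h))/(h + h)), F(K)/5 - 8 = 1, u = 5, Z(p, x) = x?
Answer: 64493/5 ≈ 12899.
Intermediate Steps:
F(K) = 45 (F(K) = 40 + 5*1 = 40 + 5 = 45)
d(h) = 45 + h (d(h) = h + 45 = 45 + h)
a(f) = 1/40 (a(f) = 1/(45 - 1*5) = 1/(45 - 5) = 1/40)
104*(124 + a(11)) = 104*(124 + 1/40) = 104*(4961/40) = 64493/5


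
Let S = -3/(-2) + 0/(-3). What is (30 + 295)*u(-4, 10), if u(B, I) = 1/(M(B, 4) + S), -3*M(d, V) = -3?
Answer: 130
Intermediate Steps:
M(d, V) = 1 (M(d, V) = -⅓*(-3) = 1)
S = 3/2 (S = -3*(-½) + 0*(-⅓) = 3/2 + 0 = 3/2 ≈ 1.5000)
u(B, I) = ⅖ (u(B, I) = 1/(1 + 3/2) = 1/(5/2) = ⅖)
(30 + 295)*u(-4, 10) = (30 + 295)*(⅖) = 325*(⅖) = 130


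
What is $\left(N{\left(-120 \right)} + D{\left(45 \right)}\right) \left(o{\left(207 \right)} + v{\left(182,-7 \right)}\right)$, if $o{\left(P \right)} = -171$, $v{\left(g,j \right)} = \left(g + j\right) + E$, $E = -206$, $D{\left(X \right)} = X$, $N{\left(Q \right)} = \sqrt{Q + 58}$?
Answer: $-9090 - 202 i \sqrt{62} \approx -9090.0 - 1590.5 i$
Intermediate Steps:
$N{\left(Q \right)} = \sqrt{58 + Q}$
$v{\left(g,j \right)} = -206 + g + j$ ($v{\left(g,j \right)} = \left(g + j\right) - 206 = -206 + g + j$)
$\left(N{\left(-120 \right)} + D{\left(45 \right)}\right) \left(o{\left(207 \right)} + v{\left(182,-7 \right)}\right) = \left(\sqrt{58 - 120} + 45\right) \left(-171 - 31\right) = \left(\sqrt{-62} + 45\right) \left(-171 - 31\right) = \left(i \sqrt{62} + 45\right) \left(-202\right) = \left(45 + i \sqrt{62}\right) \left(-202\right) = -9090 - 202 i \sqrt{62}$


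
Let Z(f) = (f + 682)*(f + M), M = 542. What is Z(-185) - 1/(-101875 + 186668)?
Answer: 15044737196/84793 ≈ 1.7743e+5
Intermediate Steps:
Z(f) = (542 + f)*(682 + f) (Z(f) = (f + 682)*(f + 542) = (682 + f)*(542 + f) = (542 + f)*(682 + f))
Z(-185) - 1/(-101875 + 186668) = (369644 + (-185)**2 + 1224*(-185)) - 1/(-101875 + 186668) = (369644 + 34225 - 226440) - 1/84793 = 177429 - 1*1/84793 = 177429 - 1/84793 = 15044737196/84793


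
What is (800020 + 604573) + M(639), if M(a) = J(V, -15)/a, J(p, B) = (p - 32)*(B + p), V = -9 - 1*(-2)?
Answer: 299178595/213 ≈ 1.4046e+6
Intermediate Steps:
V = -7 (V = -9 + 2 = -7)
J(p, B) = (-32 + p)*(B + p)
M(a) = 858/a (M(a) = ((-7)² - 32*(-15) - 32*(-7) - 15*(-7))/a = (49 + 480 + 224 + 105)/a = 858/a)
(800020 + 604573) + M(639) = (800020 + 604573) + 858/639 = 1404593 + 858*(1/639) = 1404593 + 286/213 = 299178595/213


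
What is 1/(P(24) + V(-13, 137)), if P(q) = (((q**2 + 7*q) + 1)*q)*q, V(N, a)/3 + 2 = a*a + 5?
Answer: 1/485436 ≈ 2.0600e-6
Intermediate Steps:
V(N, a) = 9 + 3*a**2 (V(N, a) = -6 + 3*(a*a + 5) = -6 + 3*(a**2 + 5) = -6 + 3*(5 + a**2) = -6 + (15 + 3*a**2) = 9 + 3*a**2)
P(q) = q**2*(1 + q**2 + 7*q) (P(q) = ((1 + q**2 + 7*q)*q)*q = (q*(1 + q**2 + 7*q))*q = q**2*(1 + q**2 + 7*q))
1/(P(24) + V(-13, 137)) = 1/(24**2*(1 + 24**2 + 7*24) + (9 + 3*137**2)) = 1/(576*(1 + 576 + 168) + (9 + 3*18769)) = 1/(576*745 + (9 + 56307)) = 1/(429120 + 56316) = 1/485436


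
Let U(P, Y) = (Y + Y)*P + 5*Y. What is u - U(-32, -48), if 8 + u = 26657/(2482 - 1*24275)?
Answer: -3258883/1147 ≈ -2841.2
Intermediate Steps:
U(P, Y) = 5*Y + 2*P*Y (U(P, Y) = (2*Y)*P + 5*Y = 2*P*Y + 5*Y = 5*Y + 2*P*Y)
u = -10579/1147 (u = -8 + 26657/(2482 - 1*24275) = -8 + 26657/(2482 - 24275) = -8 + 26657/(-21793) = -8 + 26657*(-1/21793) = -8 - 1403/1147 = -10579/1147 ≈ -9.2232)
u - U(-32, -48) = -10579/1147 - (-48)*(5 + 2*(-32)) = -10579/1147 - (-48)*(5 - 64) = -10579/1147 - (-48)*(-59) = -10579/1147 - 1*2832 = -10579/1147 - 2832 = -3258883/1147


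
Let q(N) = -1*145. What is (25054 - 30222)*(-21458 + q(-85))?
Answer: 111644304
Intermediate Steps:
q(N) = -145
(25054 - 30222)*(-21458 + q(-85)) = (25054 - 30222)*(-21458 - 145) = -5168*(-21603) = 111644304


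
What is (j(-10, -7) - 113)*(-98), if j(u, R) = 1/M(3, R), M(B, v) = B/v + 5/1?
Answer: 176841/16 ≈ 11053.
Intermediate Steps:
M(B, v) = 5 + B/v (M(B, v) = B/v + 5*1 = B/v + 5 = 5 + B/v)
j(u, R) = 1/(5 + 3/R)
(j(-10, -7) - 113)*(-98) = (-7/(3 + 5*(-7)) - 113)*(-98) = (-7/(3 - 35) - 113)*(-98) = (-7/(-32) - 113)*(-98) = (-7*(-1/32) - 113)*(-98) = (7/32 - 113)*(-98) = -3609/32*(-98) = 176841/16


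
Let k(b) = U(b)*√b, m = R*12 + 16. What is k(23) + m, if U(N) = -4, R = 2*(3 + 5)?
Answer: 208 - 4*√23 ≈ 188.82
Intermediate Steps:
R = 16 (R = 2*8 = 16)
m = 208 (m = 16*12 + 16 = 192 + 16 = 208)
k(b) = -4*√b
k(23) + m = -4*√23 + 208 = 208 - 4*√23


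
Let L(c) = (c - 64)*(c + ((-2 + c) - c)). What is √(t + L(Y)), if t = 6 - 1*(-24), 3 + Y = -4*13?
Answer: 3*√757 ≈ 82.541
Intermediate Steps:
Y = -55 (Y = -3 - 4*13 = -3 - 52 = -55)
L(c) = (-64 + c)*(-2 + c) (L(c) = (-64 + c)*(c - 2) = (-64 + c)*(-2 + c))
t = 30 (t = 6 + 24 = 30)
√(t + L(Y)) = √(30 + (128 + (-55)² - 66*(-55))) = √(30 + (128 + 3025 + 3630)) = √(30 + 6783) = √6813 = 3*√757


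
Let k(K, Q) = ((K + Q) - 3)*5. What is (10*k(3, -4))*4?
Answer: -800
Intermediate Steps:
k(K, Q) = -15 + 5*K + 5*Q (k(K, Q) = (-3 + K + Q)*5 = -15 + 5*K + 5*Q)
(10*k(3, -4))*4 = (10*(-15 + 5*3 + 5*(-4)))*4 = (10*(-15 + 15 - 20))*4 = (10*(-20))*4 = -200*4 = -800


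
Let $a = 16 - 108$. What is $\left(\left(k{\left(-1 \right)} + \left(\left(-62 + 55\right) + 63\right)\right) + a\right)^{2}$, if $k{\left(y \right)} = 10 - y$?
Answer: $625$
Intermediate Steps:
$a = -92$ ($a = 16 - 108 = -92$)
$\left(\left(k{\left(-1 \right)} + \left(\left(-62 + 55\right) + 63\right)\right) + a\right)^{2} = \left(\left(\left(10 - -1\right) + \left(\left(-62 + 55\right) + 63\right)\right) - 92\right)^{2} = \left(\left(\left(10 + 1\right) + \left(-7 + 63\right)\right) - 92\right)^{2} = \left(\left(11 + 56\right) - 92\right)^{2} = \left(67 - 92\right)^{2} = \left(-25\right)^{2} = 625$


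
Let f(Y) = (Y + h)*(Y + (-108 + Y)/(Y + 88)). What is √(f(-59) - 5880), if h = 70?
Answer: 3*I*√616018/29 ≈ 81.193*I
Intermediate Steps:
f(Y) = (70 + Y)*(Y + (-108 + Y)/(88 + Y)) (f(Y) = (Y + 70)*(Y + (-108 + Y)/(Y + 88)) = (70 + Y)*(Y + (-108 + Y)/(88 + Y)))
√(f(-59) - 5880) = √((-7560 + (-59)³ + 159*(-59)² + 6122*(-59))/(88 - 59) - 5880) = √((-7560 - 205379 + 159*3481 - 361198)/29 - 5880) = √((-7560 - 205379 + 553479 - 361198)/29 - 5880) = √((1/29)*(-20658) - 5880) = √(-20658/29 - 5880) = √(-191178/29) = 3*I*√616018/29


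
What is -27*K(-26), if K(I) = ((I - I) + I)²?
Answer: -18252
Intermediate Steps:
K(I) = I² (K(I) = (0 + I)² = I²)
-27*K(-26) = -27*(-26)² = -27*676 = -18252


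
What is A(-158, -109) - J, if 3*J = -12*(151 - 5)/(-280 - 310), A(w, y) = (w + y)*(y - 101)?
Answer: 16540358/295 ≈ 56069.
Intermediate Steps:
A(w, y) = (-101 + y)*(w + y) (A(w, y) = (w + y)*(-101 + y) = (-101 + y)*(w + y))
J = 292/295 (J = (-12*(151 - 5)/(-280 - 310))/3 = (-1752/(-590))/3 = (-1752*(-1)/590)/3 = (-12*(-73/295))/3 = (⅓)*(876/295) = 292/295 ≈ 0.98983)
A(-158, -109) - J = ((-109)² - 101*(-158) - 101*(-109) - 158*(-109)) - 1*292/295 = (11881 + 15958 + 11009 + 17222) - 292/295 = 56070 - 292/295 = 16540358/295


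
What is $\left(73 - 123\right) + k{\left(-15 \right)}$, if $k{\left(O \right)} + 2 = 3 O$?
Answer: $-97$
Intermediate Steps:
$k{\left(O \right)} = -2 + 3 O$
$\left(73 - 123\right) + k{\left(-15 \right)} = \left(73 - 123\right) + \left(-2 + 3 \left(-15\right)\right) = -50 - 47 = -97$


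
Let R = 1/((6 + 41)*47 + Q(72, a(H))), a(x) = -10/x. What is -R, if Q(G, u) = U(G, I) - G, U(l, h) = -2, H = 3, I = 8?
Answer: -1/2135 ≈ -0.00046838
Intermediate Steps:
Q(G, u) = -2 - G
R = 1/2135 (R = 1/((6 + 41)*47 + (-2 - 1*72)) = 1/(47*47 + (-2 - 72)) = 1/(2209 - 74) = 1/2135 ≈ 0.00046838)
-R = -1*1/2135 = -1/2135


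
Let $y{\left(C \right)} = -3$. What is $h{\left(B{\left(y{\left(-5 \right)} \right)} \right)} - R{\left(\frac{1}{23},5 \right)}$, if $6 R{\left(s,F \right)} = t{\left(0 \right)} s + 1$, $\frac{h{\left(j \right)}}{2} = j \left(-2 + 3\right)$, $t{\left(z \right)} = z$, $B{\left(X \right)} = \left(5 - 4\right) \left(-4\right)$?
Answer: $- \frac{49}{6} \approx -8.1667$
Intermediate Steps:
$B{\left(X \right)} = -4$ ($B{\left(X \right)} = 1 \left(-4\right) = -4$)
$h{\left(j \right)} = 2 j$ ($h{\left(j \right)} = 2 j \left(-2 + 3\right) = 2 j 1 = 2 j$)
$R{\left(s,F \right)} = \frac{1}{6}$ ($R{\left(s,F \right)} = \frac{0 s + 1}{6} = \frac{0 + 1}{6} = \frac{1}{6} \cdot 1 = \frac{1}{6}$)
$h{\left(B{\left(y{\left(-5 \right)} \right)} \right)} - R{\left(\frac{1}{23},5 \right)} = 2 \left(-4\right) - \frac{1}{6} = -8 - \frac{1}{6} = - \frac{49}{6}$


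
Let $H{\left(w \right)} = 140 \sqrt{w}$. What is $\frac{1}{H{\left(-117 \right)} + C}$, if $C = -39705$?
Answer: $- \frac{2647}{105252015} - \frac{28 i \sqrt{13}}{105252015} \approx -2.5149 \cdot 10^{-5} - 9.5918 \cdot 10^{-7} i$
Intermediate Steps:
$\frac{1}{H{\left(-117 \right)} + C} = \frac{1}{140 \sqrt{-117} - 39705} = \frac{1}{140 \cdot 3 i \sqrt{13} - 39705} = \frac{1}{420 i \sqrt{13} - 39705} = \frac{1}{-39705 + 420 i \sqrt{13}}$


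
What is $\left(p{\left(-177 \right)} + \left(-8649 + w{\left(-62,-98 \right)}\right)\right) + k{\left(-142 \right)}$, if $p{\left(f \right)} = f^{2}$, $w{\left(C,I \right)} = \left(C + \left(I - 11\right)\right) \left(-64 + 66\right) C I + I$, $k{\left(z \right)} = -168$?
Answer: $-2055578$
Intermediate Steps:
$w{\left(C,I \right)} = I + C I \left(-22 + 2 C + 2 I\right)$ ($w{\left(C,I \right)} = \left(C + \left(-11 + I\right)\right) 2 C I + I = \left(-11 + C + I\right) 2 C I + I = \left(-22 + 2 C + 2 I\right) C I + I = C \left(-22 + 2 C + 2 I\right) I + I = C I \left(-22 + 2 C + 2 I\right) + I = I + C I \left(-22 + 2 C + 2 I\right)$)
$\left(p{\left(-177 \right)} + \left(-8649 + w{\left(-62,-98 \right)}\right)\right) + k{\left(-142 \right)} = \left(\left(-177\right)^{2} - \left(8649 + 98 \left(1 - -1364 + 2 \left(-62\right)^{2} + 2 \left(-62\right) \left(-98\right)\right)\right)\right) - 168 = \left(31329 - \left(8649 + 98 \left(1 + 1364 + 2 \cdot 3844 + 12152\right)\right)\right) - 168 = \left(31329 - \left(8649 + 98 \left(1 + 1364 + 7688 + 12152\right)\right)\right) - 168 = \left(31329 - 2086739\right) - 168 = -2055410 - 168 = -2055578$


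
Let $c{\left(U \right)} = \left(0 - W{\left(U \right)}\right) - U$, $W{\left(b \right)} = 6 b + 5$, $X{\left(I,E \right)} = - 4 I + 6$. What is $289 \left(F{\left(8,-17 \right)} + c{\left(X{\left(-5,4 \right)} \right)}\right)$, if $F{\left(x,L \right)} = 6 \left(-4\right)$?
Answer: $-60979$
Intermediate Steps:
$X{\left(I,E \right)} = 6 - 4 I$
$W{\left(b \right)} = 5 + 6 b$
$F{\left(x,L \right)} = -24$
$c{\left(U \right)} = -5 - 7 U$ ($c{\left(U \right)} = \left(0 - \left(5 + 6 U\right)\right) - U = \left(-5 - 6 U\right) - U = -5 - 7 U$)
$289 \left(F{\left(8,-17 \right)} + c{\left(X{\left(-5,4 \right)} \right)}\right) = 289 \left(-24 - \left(5 + 7 \left(6 - -20\right)\right)\right) = 289 \left(-24 - \left(5 + 7 \left(6 + 20\right)\right)\right) = 289 \left(-24 - 187\right) = 289 \left(-211\right) = -60979$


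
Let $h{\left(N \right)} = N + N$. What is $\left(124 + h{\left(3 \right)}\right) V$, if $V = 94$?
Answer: $12220$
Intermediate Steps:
$h{\left(N \right)} = 2 N$
$\left(124 + h{\left(3 \right)}\right) V = \left(124 + 2 \cdot 3\right) 94 = \left(124 + 6\right) 94 = 130 \cdot 94 = 12220$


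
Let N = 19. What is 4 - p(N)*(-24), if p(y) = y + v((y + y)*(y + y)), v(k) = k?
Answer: 35116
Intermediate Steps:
p(y) = y + 4*y² (p(y) = y + (y + y)*(y + y) = y + (2*y)*(2*y) = y + 4*y²)
4 - p(N)*(-24) = 4 - 19*(1 + 4*19)*(-24) = 4 - 19*(1 + 76)*(-24) = 4 - 19*77*(-24) = 4 - 1463*(-24) = 4 - 1*(-35112) = 4 + 35112 = 35116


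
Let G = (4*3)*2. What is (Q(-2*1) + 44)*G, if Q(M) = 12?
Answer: 1344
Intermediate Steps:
G = 24 (G = 12*2 = 24)
(Q(-2*1) + 44)*G = (12 + 44)*24 = 56*24 = 1344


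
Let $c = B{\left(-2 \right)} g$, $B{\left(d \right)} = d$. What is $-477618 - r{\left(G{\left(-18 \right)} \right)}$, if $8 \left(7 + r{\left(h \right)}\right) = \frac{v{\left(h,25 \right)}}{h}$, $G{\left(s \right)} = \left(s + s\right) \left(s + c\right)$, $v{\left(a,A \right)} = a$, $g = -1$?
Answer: $- \frac{3820889}{8} \approx -4.7761 \cdot 10^{5}$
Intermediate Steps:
$c = 2$ ($c = \left(-2\right) \left(-1\right) = 2$)
$G{\left(s \right)} = 2 s \left(2 + s\right)$ ($G{\left(s \right)} = \left(s + s\right) \left(s + 2\right) = 2 s \left(2 + s\right)$)
$r{\left(h \right)} = - \frac{55}{8}$ ($r{\left(h \right)} = -7 + \frac{h \frac{1}{h}}{8} = -7 + \frac{1}{8} \cdot 1 = -7 + \frac{1}{8} = - \frac{55}{8}$)
$-477618 - r{\left(G{\left(-18 \right)} \right)} = -477618 - - \frac{55}{8} = -477618 + \frac{55}{8} = - \frac{3820889}{8}$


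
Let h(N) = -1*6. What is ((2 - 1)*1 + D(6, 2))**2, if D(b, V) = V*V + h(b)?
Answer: 1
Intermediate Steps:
h(N) = -6
D(b, V) = -6 + V**2 (D(b, V) = V*V - 6 = V**2 - 6 = -6 + V**2)
((2 - 1)*1 + D(6, 2))**2 = ((2 - 1)*1 + (-6 + 2**2))**2 = (1*1 + (-6 + 4))**2 = (1 - 2)**2 = (-1)**2 = 1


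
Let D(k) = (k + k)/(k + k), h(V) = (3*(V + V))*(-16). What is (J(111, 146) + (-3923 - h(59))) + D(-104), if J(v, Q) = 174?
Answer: 1916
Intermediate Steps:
h(V) = -96*V (h(V) = (3*(2*V))*(-16) = (6*V)*(-16) = -96*V)
D(k) = 1 (D(k) = (2*k)/((2*k)) = (2*k)*(1/(2*k)) = 1)
(J(111, 146) + (-3923 - h(59))) + D(-104) = (174 + (-3923 - (-96)*59)) + 1 = (174 + (-3923 - 1*(-5664))) + 1 = (174 + (-3923 + 5664)) + 1 = (174 + 1741) + 1 = 1915 + 1 = 1916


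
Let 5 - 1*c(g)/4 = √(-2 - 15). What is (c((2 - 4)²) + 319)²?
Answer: 114649 - 2712*I*√17 ≈ 1.1465e+5 - 11182.0*I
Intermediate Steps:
c(g) = 20 - 4*I*√17 (c(g) = 20 - 4*√(-2 - 15) = 20 - 4*I*√17)
(c((2 - 4)²) + 319)² = ((20 - 4*I*√17) + 319)² = (339 - 4*I*√17)²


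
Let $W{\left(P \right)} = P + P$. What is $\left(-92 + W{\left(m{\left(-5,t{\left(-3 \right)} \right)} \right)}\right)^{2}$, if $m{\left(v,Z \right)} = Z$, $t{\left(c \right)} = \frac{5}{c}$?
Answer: $\frac{81796}{9} \approx 9088.4$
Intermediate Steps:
$W{\left(P \right)} = 2 P$
$\left(-92 + W{\left(m{\left(-5,t{\left(-3 \right)} \right)} \right)}\right)^{2} = \left(-92 + 2 \frac{5}{-3}\right)^{2} = \left(-92 + 2 \cdot 5 \left(- \frac{1}{3}\right)\right)^{2} = \left(-92 + 2 \left(- \frac{5}{3}\right)\right)^{2} = \left(-92 - \frac{10}{3}\right)^{2} = \left(- \frac{286}{3}\right)^{2} = \frac{81796}{9}$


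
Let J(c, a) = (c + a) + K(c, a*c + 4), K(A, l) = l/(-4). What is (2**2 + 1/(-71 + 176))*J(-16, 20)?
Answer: 34943/105 ≈ 332.79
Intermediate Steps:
K(A, l) = -l/4 (K(A, l) = l*(-1/4) = -l/4)
J(c, a) = -1 + a + c - a*c/4 (J(c, a) = (c + a) - (a*c + 4)/4 = (a + c) - (4 + a*c)/4 = (a + c) + (-1 - a*c/4) = -1 + a + c - a*c/4)
(2**2 + 1/(-71 + 176))*J(-16, 20) = (2**2 + 1/(-71 + 176))*(-1 + 20 - 16 - 1/4*20*(-16)) = (4 + 1/105)*(-1 + 20 - 16 + 80) = (4 + 1/105)*83 = (421/105)*83 = 34943/105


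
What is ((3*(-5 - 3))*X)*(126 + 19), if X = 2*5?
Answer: -34800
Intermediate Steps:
X = 10
((3*(-5 - 3))*X)*(126 + 19) = ((3*(-5 - 3))*10)*(126 + 19) = ((3*(-8))*10)*145 = -24*10*145 = -240*145 = -34800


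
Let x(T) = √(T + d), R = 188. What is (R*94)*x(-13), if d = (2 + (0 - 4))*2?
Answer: 17672*I*√17 ≈ 72864.0*I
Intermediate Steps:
d = -4 (d = (2 - 4)*2 = -2*2 = -4)
x(T) = √(-4 + T) (x(T) = √(T - 4) = √(-4 + T))
(R*94)*x(-13) = (188*94)*√(-4 - 13) = 17672*√(-17) = 17672*(I*√17) = 17672*I*√17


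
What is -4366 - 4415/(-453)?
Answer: -1973383/453 ≈ -4356.3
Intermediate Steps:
-4366 - 4415/(-453) = -4366 - 4415*(-1)/453 = -4366 - 1*(-4415/453) = -4366 + 4415/453 = -1973383/453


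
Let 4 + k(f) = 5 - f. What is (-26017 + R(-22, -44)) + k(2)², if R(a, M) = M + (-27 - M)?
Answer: -26043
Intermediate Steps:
k(f) = 1 - f (k(f) = -4 + (5 - f) = 1 - f)
R(a, M) = -27
(-26017 + R(-22, -44)) + k(2)² = (-26017 - 27) + (1 - 1*2)² = -26044 + (1 - 2)² = -26044 + (-1)² = -26044 + 1 = -26043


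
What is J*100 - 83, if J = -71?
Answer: -7183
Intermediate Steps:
J*100 - 83 = -71*100 - 83 = -7100 - 83 = -7183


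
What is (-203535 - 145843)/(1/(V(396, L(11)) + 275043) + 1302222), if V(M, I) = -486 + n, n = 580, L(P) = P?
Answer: -96126814786/358289454415 ≈ -0.26829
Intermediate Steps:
V(M, I) = 94 (V(M, I) = -486 + 580 = 94)
(-203535 - 145843)/(1/(V(396, L(11)) + 275043) + 1302222) = (-203535 - 145843)/(1/(94 + 275043) + 1302222) = -349378/(1/275137 + 1302222) = -349378/358289454415/275137 = -349378*275137/358289454415 = -96126814786/358289454415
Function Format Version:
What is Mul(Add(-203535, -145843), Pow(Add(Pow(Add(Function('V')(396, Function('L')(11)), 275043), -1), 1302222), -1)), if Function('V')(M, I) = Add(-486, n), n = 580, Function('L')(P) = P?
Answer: Rational(-96126814786, 358289454415) ≈ -0.26829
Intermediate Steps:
Function('V')(M, I) = 94 (Function('V')(M, I) = Add(-486, 580) = 94)
Mul(Add(-203535, -145843), Pow(Add(Pow(Add(Function('V')(396, Function('L')(11)), 275043), -1), 1302222), -1)) = Mul(Add(-203535, -145843), Pow(Add(Pow(Add(94, 275043), -1), 1302222), -1)) = Mul(-349378, Pow(Add(Pow(275137, -1), 1302222), -1)) = Mul(-349378, Pow(Add(Rational(1, 275137), 1302222), -1)) = Mul(-349378, Pow(Rational(358289454415, 275137), -1)) = Mul(-349378, Rational(275137, 358289454415)) = Rational(-96126814786, 358289454415)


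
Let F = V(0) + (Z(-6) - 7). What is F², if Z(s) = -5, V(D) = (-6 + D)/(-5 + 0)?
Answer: 2916/25 ≈ 116.64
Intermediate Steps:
V(D) = 6/5 - D/5 (V(D) = (-6 + D)/(-5) = (-6 + D)*(-⅕) = 6/5 - D/5)
F = -54/5 (F = (6/5 - ⅕*0) + (-5 - 7) = (6/5 + 0) - 12 = 6/5 - 12 = -54/5 ≈ -10.800)
F² = (-54/5)² = 2916/25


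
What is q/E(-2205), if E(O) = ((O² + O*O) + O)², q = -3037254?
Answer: -1012418/31504756734675 ≈ -3.2135e-8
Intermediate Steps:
E(O) = (O + 2*O²)² (E(O) = ((O² + O²) + O)² = (2*O² + O)² = (O + 2*O²)²)
q/E(-2205) = -3037254*1/(4862025*(1 + 2*(-2205))²) = -3037254*1/(4862025*(1 - 4410)²) = -3037254/(4862025*(-4409)²) = -3037254/(4862025*19439281) = -3037254/94514270204025 = -3037254*1/94514270204025 = -1012418/31504756734675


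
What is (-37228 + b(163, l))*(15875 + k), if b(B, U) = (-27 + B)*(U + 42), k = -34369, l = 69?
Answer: 409309208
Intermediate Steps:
b(B, U) = (-27 + B)*(42 + U)
(-37228 + b(163, l))*(15875 + k) = (-37228 + (-1134 - 27*69 + 42*163 + 163*69))*(15875 - 34369) = (-37228 + (-1134 - 1863 + 6846 + 11247))*(-18494) = (-37228 + 15096)*(-18494) = -22132*(-18494) = 409309208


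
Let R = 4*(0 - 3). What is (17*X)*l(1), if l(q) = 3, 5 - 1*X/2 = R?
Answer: 1734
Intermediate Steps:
R = -12 (R = 4*(-3) = -12)
X = 34 (X = 10 - 2*(-12) = 10 + 24 = 34)
(17*X)*l(1) = (17*34)*3 = 578*3 = 1734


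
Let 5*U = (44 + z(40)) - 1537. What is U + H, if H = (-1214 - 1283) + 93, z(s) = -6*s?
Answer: -13753/5 ≈ -2750.6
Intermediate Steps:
H = -2404 (H = -2497 + 93 = -2404)
U = -1733/5 (U = ((44 - 6*40) - 1537)/5 = ((44 - 240) - 1537)/5 = (-196 - 1537)/5 = (⅕)*(-1733) = -1733/5 ≈ -346.60)
U + H = -1733/5 - 2404 = -13753/5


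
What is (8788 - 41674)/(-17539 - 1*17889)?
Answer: 16443/17714 ≈ 0.92825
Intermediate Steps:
(8788 - 41674)/(-17539 - 1*17889) = -32886/(-17539 - 17889) = -32886/(-35428) = -32886*(-1/35428) = 16443/17714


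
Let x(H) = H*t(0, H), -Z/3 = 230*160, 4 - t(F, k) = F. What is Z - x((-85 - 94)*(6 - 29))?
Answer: -126868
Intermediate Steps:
t(F, k) = 4 - F
Z = -110400 (Z = -690*160 = -3*36800 = -110400)
x(H) = 4*H (x(H) = H*(4 - 1*0) = H*(4 + 0) = H*4 = 4*H)
Z - x((-85 - 94)*(6 - 29)) = -110400 - 4*(-85 - 94)*(6 - 29) = -110400 - 4*(-179*(-23)) = -110400 - 4*4117 = -110400 - 1*16468 = -110400 - 16468 = -126868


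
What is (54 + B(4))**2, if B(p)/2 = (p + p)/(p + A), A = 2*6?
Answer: 3025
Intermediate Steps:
A = 12
B(p) = 4*p/(12 + p) (B(p) = 2*((p + p)/(p + 12)) = 2*((2*p)/(12 + p)) = 2*(2*p/(12 + p)) = 4*p/(12 + p))
(54 + B(4))**2 = (54 + 4*4/(12 + 4))**2 = (54 + 4*4/16)**2 = (54 + 4*4*(1/16))**2 = (54 + 1)**2 = 55**2 = 3025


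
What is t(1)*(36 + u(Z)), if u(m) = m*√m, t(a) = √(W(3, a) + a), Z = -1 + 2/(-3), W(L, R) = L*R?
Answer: 72 - 10*I*√15/9 ≈ 72.0 - 4.3033*I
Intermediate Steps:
Z = -5/3 (Z = -1 + 2*(-⅓) = -1 - ⅔ = -5/3 ≈ -1.6667)
t(a) = 2*√a (t(a) = √(3*a + a) = √(4*a) = 2*√a)
u(m) = m^(3/2)
t(1)*(36 + u(Z)) = (2*√1)*(36 + (-5/3)^(3/2)) = (2*1)*(36 - 5*I*√15/9) = 2*(36 - 5*I*√15/9) = 72 - 10*I*√15/9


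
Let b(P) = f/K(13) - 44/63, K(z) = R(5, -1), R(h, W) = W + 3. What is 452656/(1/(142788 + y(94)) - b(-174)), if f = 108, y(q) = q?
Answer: -4074612859296/479797693 ≈ -8492.4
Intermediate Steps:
R(h, W) = 3 + W
K(z) = 2 (K(z) = 3 - 1 = 2)
b(P) = 3358/63 (b(P) = 108/2 - 44/63 = 108*(½) - 44*1/63 = 54 - 44/63 = 3358/63)
452656/(1/(142788 + y(94)) - b(-174)) = 452656/(1/(142788 + 94) - 1*3358/63) = 452656/(1/142882 - 3358/63) = 452656/(-479797693/9001566) = 452656*(-9001566/479797693) = -4074612859296/479797693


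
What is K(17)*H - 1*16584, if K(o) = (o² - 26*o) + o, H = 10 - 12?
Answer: -16312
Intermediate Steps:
H = -2
K(o) = o² - 25*o
K(17)*H - 1*16584 = (17*(-25 + 17))*(-2) - 1*16584 = (17*(-8))*(-2) - 16584 = -136*(-2) - 16584 = 272 - 16584 = -16312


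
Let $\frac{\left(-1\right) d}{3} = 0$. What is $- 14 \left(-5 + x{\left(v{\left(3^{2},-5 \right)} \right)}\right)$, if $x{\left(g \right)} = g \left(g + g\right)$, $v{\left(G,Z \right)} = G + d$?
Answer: $-2198$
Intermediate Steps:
$d = 0$ ($d = \left(-3\right) 0 = 0$)
$v{\left(G,Z \right)} = G$ ($v{\left(G,Z \right)} = G + 0 = G$)
$x{\left(g \right)} = 2 g^{2}$ ($x{\left(g \right)} = g 2 g = 2 g^{2}$)
$- 14 \left(-5 + x{\left(v{\left(3^{2},-5 \right)} \right)}\right) = - 14 \left(-5 + 2 \left(3^{2}\right)^{2}\right) = - 14 \left(-5 + 2 \cdot 9^{2}\right) = - 14 \left(-5 + 2 \cdot 81\right) = - 14 \left(-5 + 162\right) = \left(-14\right) 157 = -2198$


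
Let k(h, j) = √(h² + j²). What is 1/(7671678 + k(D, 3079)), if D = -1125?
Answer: 3835839/29427316294909 - √10745866/58854632589818 ≈ 1.3029e-7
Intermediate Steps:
1/(7671678 + k(D, 3079)) = 1/(7671678 + √((-1125)² + 3079²)) = 1/(7671678 + √(1265625 + 9480241)) = 1/(7671678 + √10745866)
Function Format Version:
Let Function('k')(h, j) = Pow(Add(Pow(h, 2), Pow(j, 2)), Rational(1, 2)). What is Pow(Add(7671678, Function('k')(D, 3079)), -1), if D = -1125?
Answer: Add(Rational(3835839, 29427316294909), Mul(Rational(-1, 58854632589818), Pow(10745866, Rational(1, 2)))) ≈ 1.3029e-7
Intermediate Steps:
Pow(Add(7671678, Function('k')(D, 3079)), -1) = Pow(Add(7671678, Pow(Add(Pow(-1125, 2), Pow(3079, 2)), Rational(1, 2))), -1) = Pow(Add(7671678, Pow(Add(1265625, 9480241), Rational(1, 2))), -1) = Pow(Add(7671678, Pow(10745866, Rational(1, 2))), -1)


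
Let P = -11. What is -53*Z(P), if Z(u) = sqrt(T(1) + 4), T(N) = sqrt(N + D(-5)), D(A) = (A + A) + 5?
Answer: -53*sqrt(4 + 2*I) ≈ -109.08 - 25.751*I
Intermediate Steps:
D(A) = 5 + 2*A (D(A) = 2*A + 5 = 5 + 2*A)
T(N) = sqrt(-5 + N) (T(N) = sqrt(N + (5 + 2*(-5))) = sqrt(N + (5 - 10)) = sqrt(N - 5) = sqrt(-5 + N))
Z(u) = sqrt(4 + 2*I) (Z(u) = sqrt(sqrt(-5 + 1) + 4) = sqrt(sqrt(-4) + 4) = sqrt(2*I + 4) = sqrt(4 + 2*I))
-53*Z(P) = -53*sqrt(4 + 2*I)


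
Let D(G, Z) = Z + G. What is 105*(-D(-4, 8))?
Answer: -420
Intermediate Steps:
D(G, Z) = G + Z
105*(-D(-4, 8)) = 105*(-(-4 + 8)) = 105*(-1*4) = 105*(-4) = -420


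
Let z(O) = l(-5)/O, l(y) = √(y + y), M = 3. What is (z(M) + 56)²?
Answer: (168 + I*√10)²/9 ≈ 3134.9 + 118.06*I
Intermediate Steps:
l(y) = √2*√y (l(y) = √(2*y) = √2*√y)
z(O) = I*√10/O (z(O) = (√2*√(-5))/O = (√2*(I*√5))/O = (I*√10)/O = I*√10/O)
(z(M) + 56)² = (I*√10/3 + 56)² = (56 + I*√10/3)²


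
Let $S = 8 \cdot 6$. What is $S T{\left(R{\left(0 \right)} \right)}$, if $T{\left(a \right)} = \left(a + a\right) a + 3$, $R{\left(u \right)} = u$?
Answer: $144$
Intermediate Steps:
$S = 48$
$T{\left(a \right)} = 3 + 2 a^{2}$ ($T{\left(a \right)} = 2 a a + 3 = 2 a^{2} + 3 = 3 + 2 a^{2}$)
$S T{\left(R{\left(0 \right)} \right)} = 48 \left(3 + 2 \cdot 0^{2}\right) = 48 \left(3 + 2 \cdot 0\right) = 48 \left(3 + 0\right) = 48 \cdot 3 = 144$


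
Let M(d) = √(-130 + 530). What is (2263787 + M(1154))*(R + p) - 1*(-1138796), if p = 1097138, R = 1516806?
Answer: 5917465863604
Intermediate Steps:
M(d) = 20 (M(d) = √400 = 20)
(2263787 + M(1154))*(R + p) - 1*(-1138796) = (2263787 + 20)*(1516806 + 1097138) - 1*(-1138796) = 2263807*2613944 + 1138796 = 5917464724808 + 1138796 = 5917465863604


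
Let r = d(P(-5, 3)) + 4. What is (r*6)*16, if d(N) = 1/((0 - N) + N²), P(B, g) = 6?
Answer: 1936/5 ≈ 387.20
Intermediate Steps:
d(N) = 1/(N² - N) (d(N) = 1/(-N + N²) = 1/(N² - N))
r = 121/30 (r = 1/(6*(-1 + 6)) + 4 = (⅙)/5 + 4 = (⅙)*(⅕) + 4 = 1/30 + 4 = 121/30 ≈ 4.0333)
(r*6)*16 = ((121/30)*6)*16 = (121/5)*16 = 1936/5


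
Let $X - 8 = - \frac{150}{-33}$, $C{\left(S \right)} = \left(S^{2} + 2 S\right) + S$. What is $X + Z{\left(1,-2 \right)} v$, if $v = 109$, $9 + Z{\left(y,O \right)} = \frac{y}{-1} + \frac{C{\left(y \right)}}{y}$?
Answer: $- \frac{7056}{11} \approx -641.45$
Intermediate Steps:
$C{\left(S \right)} = S^{2} + 3 S$
$Z{\left(y,O \right)} = -6$ ($Z{\left(y,O \right)} = -9 + \left(\frac{y}{-1} + \frac{y \left(3 + y\right)}{y}\right) = -9 + \left(y \left(-1\right) + \left(3 + y\right)\right) = -9 + \left(- y + \left(3 + y\right)\right) = -9 + 3 = -6$)
$X = \frac{138}{11}$ ($X = 8 - \frac{150}{-33} = 8 - - \frac{50}{11} = 8 + \frac{50}{11} = \frac{138}{11} \approx 12.545$)
$X + Z{\left(1,-2 \right)} v = \frac{138}{11} - 654 = - \frac{7056}{11}$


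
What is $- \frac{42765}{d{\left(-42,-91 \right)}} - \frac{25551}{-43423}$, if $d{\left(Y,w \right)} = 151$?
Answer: $- \frac{1853126394}{6556873} \approx -282.62$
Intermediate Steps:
$- \frac{42765}{d{\left(-42,-91 \right)}} - \frac{25551}{-43423} = - \frac{42765}{151} - \frac{25551}{-43423} = \left(-42765\right) \frac{1}{151} - - \frac{25551}{43423} = - \frac{42765}{151} + \frac{25551}{43423} = - \frac{1853126394}{6556873}$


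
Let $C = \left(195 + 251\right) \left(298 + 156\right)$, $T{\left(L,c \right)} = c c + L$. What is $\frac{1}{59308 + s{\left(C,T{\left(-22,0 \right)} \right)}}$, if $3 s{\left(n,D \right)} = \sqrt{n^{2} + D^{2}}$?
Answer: $- \frac{133443}{2335705241} + \frac{159 \sqrt{3648965}}{4671410482} \approx 7.8863 \cdot 10^{-6}$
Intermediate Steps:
$T{\left(L,c \right)} = L + c^{2}$ ($T{\left(L,c \right)} = c^{2} + L = L + c^{2}$)
$C = 202484$ ($C = 446 \cdot 454 = 202484$)
$s{\left(n,D \right)} = \frac{\sqrt{D^{2} + n^{2}}}{3}$ ($s{\left(n,D \right)} = \frac{\sqrt{n^{2} + D^{2}}}{3} = \frac{\sqrt{D^{2} + n^{2}}}{3}$)
$\frac{1}{59308 + s{\left(C,T{\left(-22,0 \right)} \right)}} = \frac{1}{59308 + \frac{\sqrt{\left(-22 + 0^{2}\right)^{2} + 202484^{2}}}{3}} = \frac{1}{59308 + \frac{\sqrt{\left(-22 + 0\right)^{2} + 40999770256}}{3}} = \frac{1}{59308 + \frac{\sqrt{\left(-22\right)^{2} + 40999770256}}{3}} = \frac{1}{59308 + \frac{\sqrt{484 + 40999770256}}{3}} = \frac{1}{59308 + \frac{\sqrt{40999770740}}{3}} = \frac{1}{59308 + \frac{106 \sqrt{3648965}}{3}}$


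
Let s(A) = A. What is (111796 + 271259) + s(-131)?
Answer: 382924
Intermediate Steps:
(111796 + 271259) + s(-131) = (111796 + 271259) - 131 = 383055 - 131 = 382924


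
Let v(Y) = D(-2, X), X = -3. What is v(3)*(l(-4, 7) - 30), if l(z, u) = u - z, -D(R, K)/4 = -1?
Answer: -76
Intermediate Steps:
D(R, K) = 4 (D(R, K) = -4*(-1) = 4)
v(Y) = 4
v(3)*(l(-4, 7) - 30) = 4*((7 - 1*(-4)) - 30) = 4*((7 + 4) - 30) = 4*(11 - 30) = 4*(-19) = -76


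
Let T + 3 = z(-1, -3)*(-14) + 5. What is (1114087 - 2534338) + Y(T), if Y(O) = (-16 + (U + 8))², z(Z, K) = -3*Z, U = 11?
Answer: -1420242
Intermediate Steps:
T = -40 (T = -3 + (-3*(-1)*(-14) + 5) = -3 + (3*(-14) + 5) = -3 + (-42 + 5) = -3 - 37 = -40)
Y(O) = 9 (Y(O) = (-16 + (11 + 8))² = (-16 + 19)² = 3² = 9)
(1114087 - 2534338) + Y(T) = (1114087 - 2534338) + 9 = -1420251 + 9 = -1420242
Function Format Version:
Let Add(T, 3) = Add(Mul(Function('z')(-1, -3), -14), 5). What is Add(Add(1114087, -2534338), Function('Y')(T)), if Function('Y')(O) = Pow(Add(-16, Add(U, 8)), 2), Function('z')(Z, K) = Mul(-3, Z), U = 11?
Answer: -1420242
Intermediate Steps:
T = -40 (T = Add(-3, Add(Mul(Mul(-3, -1), -14), 5)) = Add(-3, Add(Mul(3, -14), 5)) = Add(-3, Add(-42, 5)) = Add(-3, -37) = -40)
Function('Y')(O) = 9 (Function('Y')(O) = Pow(Add(-16, Add(11, 8)), 2) = Pow(Add(-16, 19), 2) = Pow(3, 2) = 9)
Add(Add(1114087, -2534338), Function('Y')(T)) = Add(Add(1114087, -2534338), 9) = Add(-1420251, 9) = -1420242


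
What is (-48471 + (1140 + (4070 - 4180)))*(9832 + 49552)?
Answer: -2817236344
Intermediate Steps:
(-48471 + (1140 + (4070 - 4180)))*(9832 + 49552) = (-48471 + (1140 - 110))*59384 = (-48471 + 1030)*59384 = -47441*59384 = -2817236344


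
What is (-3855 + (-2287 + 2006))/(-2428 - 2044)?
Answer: 517/559 ≈ 0.92487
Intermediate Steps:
(-3855 + (-2287 + 2006))/(-2428 - 2044) = (-3855 - 281)/(-4472) = -4136*(-1/4472) = 517/559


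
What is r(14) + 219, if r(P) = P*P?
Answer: 415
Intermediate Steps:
r(P) = P²
r(14) + 219 = 14² + 219 = 196 + 219 = 415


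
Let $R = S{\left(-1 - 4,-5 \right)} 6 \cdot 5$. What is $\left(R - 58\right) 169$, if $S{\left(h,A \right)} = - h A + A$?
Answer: $-161902$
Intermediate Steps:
$S{\left(h,A \right)} = A - A h$ ($S{\left(h,A \right)} = - A h + A = A - A h$)
$R = -900$ ($R = - 5 \left(1 - \left(-1 - 4\right)\right) 6 \cdot 5 = - 5 \left(1 - -5\right) 6 \cdot 5 = - 5 \left(1 + 5\right) 6 \cdot 5 = \left(-5\right) 6 \cdot 6 \cdot 5 = \left(-30\right) 6 \cdot 5 = \left(-180\right) 5 = -900$)
$\left(R - 58\right) 169 = \left(-900 - 58\right) 169 = \left(-958\right) 169 = -161902$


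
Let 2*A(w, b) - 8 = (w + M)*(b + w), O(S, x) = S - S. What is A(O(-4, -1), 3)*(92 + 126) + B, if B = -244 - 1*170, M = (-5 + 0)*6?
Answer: -9352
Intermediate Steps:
M = -30 (M = -5*6 = -30)
O(S, x) = 0
A(w, b) = 4 + (-30 + w)*(b + w)/2 (A(w, b) = 4 + ((w - 30)*(b + w))/2 = 4 + ((-30 + w)*(b + w))/2 = 4 + (-30 + w)*(b + w)/2)
B = -414 (B = -244 - 170 = -414)
A(O(-4, -1), 3)*(92 + 126) + B = (4 + (1/2)*0**2 - 15*3 - 15*0 + (1/2)*3*0)*(92 + 126) - 414 = (4 + (1/2)*0 - 45 + 0 + 0)*218 - 414 = (4 + 0 - 45 + 0 + 0)*218 - 414 = -41*218 - 414 = -8938 - 414 = -9352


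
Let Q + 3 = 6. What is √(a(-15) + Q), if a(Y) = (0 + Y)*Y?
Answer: 2*√57 ≈ 15.100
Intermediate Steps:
Q = 3 (Q = -3 + 6 = 3)
a(Y) = Y² (a(Y) = Y*Y = Y²)
√(a(-15) + Q) = √((-15)² + 3) = √(225 + 3) = √228 = 2*√57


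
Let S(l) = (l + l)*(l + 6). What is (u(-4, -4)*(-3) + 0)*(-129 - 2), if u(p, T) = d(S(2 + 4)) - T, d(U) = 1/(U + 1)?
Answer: 228333/145 ≈ 1574.7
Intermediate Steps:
S(l) = 2*l*(6 + l) (S(l) = (2*l)*(6 + l) = 2*l*(6 + l))
d(U) = 1/(1 + U)
u(p, T) = 1/145 - T (u(p, T) = 1/(1 + 2*(2 + 4)*(6 + (2 + 4))) - T = 1/(1 + 2*6*(6 + 6)) - T = 1/(1 + 2*6*12) - T = 1/(1 + 144) - T = 1/145 - T)
(u(-4, -4)*(-3) + 0)*(-129 - 2) = ((1/145 - 1*(-4))*(-3) + 0)*(-129 - 2) = ((1/145 + 4)*(-3) + 0)*(-131) = ((581/145)*(-3) + 0)*(-131) = (-1743/145 + 0)*(-131) = -1743/145*(-131) = 228333/145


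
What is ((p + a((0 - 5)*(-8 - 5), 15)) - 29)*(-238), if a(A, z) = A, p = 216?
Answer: -59976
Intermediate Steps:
((p + a((0 - 5)*(-8 - 5), 15)) - 29)*(-238) = ((216 + (0 - 5)*(-8 - 5)) - 29)*(-238) = ((216 - 5*(-13)) - 29)*(-238) = ((216 + 65) - 29)*(-238) = (281 - 29)*(-238) = 252*(-238) = -59976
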